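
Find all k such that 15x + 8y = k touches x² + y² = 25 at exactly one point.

k = −85 or k = 85

For a tangent, require d(centre, line) = r = 5.
|15·0 + 8·0 − k| / √289 = 5
|k| = 5·17, so k = 85 or k = −85.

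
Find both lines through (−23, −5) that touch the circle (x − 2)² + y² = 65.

Let a tangent through (−23, −5) have slope m. Its distance from (2, 0) must equal √65:
[m·(25) − (5)]² = 65(m² + 1)
56m² − 25m − 4 = 0, so m = −1/8 or m = 4/7.
With m = −1/8: x + 8y = −63. With m = 4/7: 4x − 7y = −57.

x + 8y = −63 and 4x − 7y = −57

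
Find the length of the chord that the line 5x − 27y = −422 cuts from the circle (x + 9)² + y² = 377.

The distance from (−9, 0) to the line is 377/√754, and r² = 377.
Chord = 2√(r² − d²) = 2·√(377/2) = √754.

√754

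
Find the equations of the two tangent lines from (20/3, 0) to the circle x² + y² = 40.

Write the tangent as mx − y + (0 − m·(20/3)) = 0 and set its distance from the centre to 2√10:
(−20/3m − (0))² = 40(m² + 1)
m² − 9 = 0, so m = −3 or m = 3.
With m = −3: 3x + y = 20. With m = 3: 3x − y = 20.

3x + y = 20 and 3x − y = 20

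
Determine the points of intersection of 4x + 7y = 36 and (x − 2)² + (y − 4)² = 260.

(−12, 12) and (16, −4)

Substitute y = (36 − 4x)/7:
65x² − 260x − 12480 = 0  ⟹  x² − 4x − 192 = 0
x = 16 or x = −12, giving (16, −4) and (−12, 12).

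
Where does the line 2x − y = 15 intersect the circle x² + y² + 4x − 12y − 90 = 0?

Express y = 2x − 15 and substitute into the circle:
5x² − 80x + 315 = 0  ⟹  x² − 16x + 63 = 0
x = 9 or x = 7, giving (9, 3) and (7, −1).

(7, −1) and (9, 3)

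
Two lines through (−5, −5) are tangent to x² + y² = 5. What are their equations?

2x − y = −5 and x − 2y = 5

Write the tangent as mx − y + (−5 − m·(−5)) = 0 and set its distance from the centre to √5:
[m·(5) − (5)]² = 5(m² + 1)
2m² − 5m + 2 = 0, so m = 2 or m = 1/2.
Through (−5, −5) these give 2x − y = −5 and x − 2y = 5.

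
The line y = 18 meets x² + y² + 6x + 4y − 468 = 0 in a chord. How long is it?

From the line, y = 18. Substituting:
x² + 6x − 72 = 0
x = 6 or x = −12, giving (6, 18) and (−12, 18).
Chord length = distance between (6, 18) and (−12, 18) = √324 = 18.

18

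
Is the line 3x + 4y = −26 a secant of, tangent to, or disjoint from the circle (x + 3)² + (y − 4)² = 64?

secant

d² = (3·(−3) + 4·4 − (−26))²/25 = 1089/25; r² = 64.
Since d² < r², the line cuts the circle twice.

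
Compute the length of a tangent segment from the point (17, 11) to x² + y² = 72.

13√2

The centre is (0, 0) and r = 6√2. The square of the distance from P to the centre is 289 + 121 = 410.
The tangent meets the radius at right angles, so tangent² = |PO|² − r² = 410 − 72 = 338.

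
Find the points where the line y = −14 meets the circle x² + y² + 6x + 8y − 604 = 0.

Express y = −14 and substitute into the circle:
x² + 6x − 520 = 0
x = 20 or x = −26, giving (20, −14) and (−26, −14).

(−26, −14) and (20, −14)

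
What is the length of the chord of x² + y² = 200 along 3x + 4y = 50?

20

The distance from (0, 0) to the line is 50/√25, and r² = 200.
Half the chord is √(r² − d²) = √(100), so the full chord is 20.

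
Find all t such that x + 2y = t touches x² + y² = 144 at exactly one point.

For a tangent, require d(centre, line) = r = 12.
|1·0 + 2·0 − t| / √5 = 12
|t| = 12√5.

t = ±12√5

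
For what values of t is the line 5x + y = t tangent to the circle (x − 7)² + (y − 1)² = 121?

t = 36 ± 11√26

Tangency holds when the distance from the centre (7, 1) to the line equals the radius 11:
|5·7 + 1·1 − t| / √26 = 11
|t − (36)| = 11√26.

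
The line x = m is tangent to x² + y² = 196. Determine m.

m = −14 or m = 14

Tangency holds when the distance from the centre (0, 0) to the line equals the radius 14:
|1·0 + 0·0 − m| / √1 = 14
|m| = 14, so m = 14 or m = −14.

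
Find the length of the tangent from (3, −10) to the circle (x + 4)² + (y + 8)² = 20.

√33

Centre (−4, −8), r² = 20. |PO|² = (7)² + (−2)² = 53.
The tangent meets the radius at right angles, so tangent² = |PO|² − r² = 53 − 20 = 33.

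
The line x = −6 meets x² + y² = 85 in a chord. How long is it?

The line gives x = −6. Substituting into the circle:
y² − 49 = 0
y = 7 or y = −7, giving (−6, 7) and (−6, −7).
Chord length = distance between (−6, 7) and (−6, −7) = √196 = 14.

14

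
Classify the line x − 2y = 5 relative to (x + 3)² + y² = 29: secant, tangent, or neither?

Substituting the line into the circle gives 5x² + 14x − 55 = 0.
Δ = 196 − (−1100) = 1296.
Two real roots: the line is a secant.

secant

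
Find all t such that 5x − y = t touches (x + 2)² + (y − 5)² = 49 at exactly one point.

Tangency holds when the distance from the centre (−2, 5) to the line equals the radius 7:
|5·(−2) − 1·5 − t| / √26 = 7
|t − (−15)| = 7√26.

t = −15 ± 7√26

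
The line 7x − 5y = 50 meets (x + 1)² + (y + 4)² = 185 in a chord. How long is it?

Substitute y = (−50 + 7x)/5:
74x² − 370x − 3700 = 0  ⟹  x² − 5x − 50 = 0
x = 10 or x = −5, giving (10, 4) and (−5, −17).
|(10, 4) − (−5, −17)| = √((15)² + (21)²) = 3√74.

3√74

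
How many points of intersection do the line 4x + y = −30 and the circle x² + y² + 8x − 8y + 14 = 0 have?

0

Centre (−4, 4), r² = 18. Distance² from centre to line = (18)²/17 = 324/17.
Since d² > r², the line lies outside the circle.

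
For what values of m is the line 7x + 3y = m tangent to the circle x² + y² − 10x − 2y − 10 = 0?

Tangency holds when the distance from the centre (5, 1) to the line equals the radius 6:
|7·5 + 3·1 − m| / √58 = 6
|m − (38)| = 6√58.

m = 38 ± 6√58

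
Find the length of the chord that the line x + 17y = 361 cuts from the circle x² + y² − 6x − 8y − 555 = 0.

Centre (3, 4), r² = 580. Perpendicular distance d from centre to line = |−290| / √290 = 290/√290.
Half the chord is √(r² − d²) = √(290), so the full chord is 2√290.

2√290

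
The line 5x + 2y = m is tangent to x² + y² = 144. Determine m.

m = ±12√29

For a tangent, require d(centre, line) = r = 12.
|5·0 + 2·0 − m| / √29 = 12
|m| = 12√29.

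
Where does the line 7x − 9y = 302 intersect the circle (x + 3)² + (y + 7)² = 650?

(2, −32) and (20, −18)

Substitute y = (−302 + 7x)/9:
130x² − 2860x + 5200 = 0  ⟹  x² − 22x + 40 = 0
x = 20 or x = 2, giving (20, −18) and (2, −32).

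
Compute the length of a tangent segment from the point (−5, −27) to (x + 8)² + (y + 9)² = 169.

The centre is (−8, −9) and r = 13. The square of the distance from P to the centre is 9 + 324 = 333.
The tangent meets the radius at right angles, so tangent² = |PO|² − r² = 333 − 169 = 164.

2√41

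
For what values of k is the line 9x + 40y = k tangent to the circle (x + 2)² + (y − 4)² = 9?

k = 19 or k = 265

Tangency holds when the distance from the centre (−2, 4) to the line equals the radius 3:
|9·(−2) + 40·4 − k| / √1681 = 3
|k − (142)| = 3·41, so k = 265 or k = 19.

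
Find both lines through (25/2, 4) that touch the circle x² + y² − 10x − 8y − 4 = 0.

Let a tangent through (25/2, 4) have slope m. Its distance from (5, 4) must equal 3√5:
[m·(−15/2) − (0)]² = 45(m² + 1)
m² − 4 = 0, so m = 2 or m = −2.
Through (25/2, 4) these give 2x − y = 21 and 2x + y = 29.

2x − y = 21 and 2x + y = 29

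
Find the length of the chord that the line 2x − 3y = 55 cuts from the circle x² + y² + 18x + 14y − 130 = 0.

From the line, y = (−55 + 2x)/3. Substituting:
13x² + 26x − 455 = 0  ⟹  x² + 2x − 35 = 0
x = 5 or x = −7, giving (5, −15) and (−7, −23).
|(5, −15) − (−7, −23)| = √((12)² + (8)²) = 4√13.

4√13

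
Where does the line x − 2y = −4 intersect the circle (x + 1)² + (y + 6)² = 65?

Express y = (4 + x)/2 and substitute into the circle:
5x² + 40x = 0  ⟹  x² + 8x = 0
x = 0 or x = −8, giving (0, 2) and (−8, −2).

(−8, −2) and (0, 2)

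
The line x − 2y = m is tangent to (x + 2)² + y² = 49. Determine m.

m = −2 ± 7√5

For a tangent, require d(centre, line) = r = 7.
|1·(−2) − 2·0 − m| / √5 = 7
|m − (−2)| = 7√5.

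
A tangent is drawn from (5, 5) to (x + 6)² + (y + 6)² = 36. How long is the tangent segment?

√206

The centre is (−6, −6) and r = 6. The square of the distance from P to the centre is 121 + 121 = 242.
Power of the point: PT² = |PO|² − r² = 206, so PT = √206.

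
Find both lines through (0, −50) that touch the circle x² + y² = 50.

7x + y = −50 and 7x − y = 50

A line y − (−50) = m(x − (0)) is tangent when its distance from (0, 0) is 5√2:
(0m − (50))² = 50(m² + 1)
m² − 49 = 0, so m = −7 or m = 7.
Through (0, −50) these give 7x + y = −50 and 7x − y = 50.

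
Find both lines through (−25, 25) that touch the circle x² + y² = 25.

4x + 3y = −25 and 3x + 4y = 25

Write the tangent as mx − y + (25 − m·(−25)) = 0 and set its distance from the centre to 5:
(25m − (−25))² = 25(m² + 1)
12m² + 25m + 12 = 0, so m = −4/3 or m = −3/4.
With m = −4/3: 4x + 3y = −25. With m = −3/4: 3x + 4y = 25.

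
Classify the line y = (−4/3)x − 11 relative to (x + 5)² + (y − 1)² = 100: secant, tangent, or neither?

secant

Substituting the line into the circle gives 25x² + 378x + 621 = 0.
Discriminant = (378)² − 4·25·(621) = 80784 > 0.
Two real roots: the line is a secant.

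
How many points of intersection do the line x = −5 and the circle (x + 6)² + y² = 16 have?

2

Substituting the line into the circle gives y² − 15 = 0.
Δ = 0 − (−60) = 60.
Two real roots: the line is a secant.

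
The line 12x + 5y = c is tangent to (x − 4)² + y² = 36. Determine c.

Tangency holds when the distance from the centre (4, 0) to the line equals the radius 6:
|12·4 + 5·0 − c| / √169 = 6
|c − (48)| = 6·13, so c = 126 or c = −30.

c = −30 or c = 126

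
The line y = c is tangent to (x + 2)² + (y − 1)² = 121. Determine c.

For a tangent, require d(centre, line) = r = 11.
|0·(−2) + 1·1 − c| / √1 = 11
|c − (1)| = 11, so c = 12 or c = −10.

c = −10 or c = 12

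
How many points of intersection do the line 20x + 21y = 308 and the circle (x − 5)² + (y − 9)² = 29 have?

2

Substituting the line into the circle gives 841x² − 9170x + 12397 = 0.
Discriminant = (−9170)² − 4·841·(12397) = 42385392 > 0.
Two real roots: the line is a secant.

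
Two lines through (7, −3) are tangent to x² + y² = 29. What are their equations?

2x − 5y = 29 and 5x + 2y = 29

Let a tangent through (7, −3) have slope m. Its distance from (0, 0) must equal √29:
(−7m − (3))² = 29(m² + 1)
10m² + 21m − 10 = 0, so m = 2/5 or m = −5/2.
With m = 2/5: 2x − 5y = 29. With m = −5/2: 5x + 2y = 29.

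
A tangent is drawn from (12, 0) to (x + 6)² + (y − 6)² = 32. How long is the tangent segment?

The centre is (−6, 6) and r = 4√2. The square of the distance from P to the centre is 324 + 36 = 360.
By the tangent–radius right angle, tangent length = √(|PO|² − r²) = √328 = 2√82.

2√82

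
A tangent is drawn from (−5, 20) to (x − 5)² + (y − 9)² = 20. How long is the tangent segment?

With centre O = (5, 9), |OP|² = 221 and r² = 20.
Power of the point: PT² = |PO|² − r² = 201, so PT = √201.

√201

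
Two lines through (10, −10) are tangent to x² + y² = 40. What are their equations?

x + 3y = −20 and 3x + y = 20

Let a tangent through (10, −10) have slope m. Its distance from (0, 0) must equal 2√10:
[m·(−10) − (10)]² = 40(m² + 1)
3m² + 10m + 3 = 0, so m = −1/3 or m = −3.
Through (10, −10) these give x + 3y = −20 and 3x + y = 20.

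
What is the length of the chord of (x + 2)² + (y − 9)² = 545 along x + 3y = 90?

Substitute y = (90 − x)/3:
10x² − 90x − 900 = 0  ⟹  x² − 9x − 90 = 0
x = 15 or x = −6, giving (15, 25) and (−6, 32).
Chord length = distance between (15, 25) and (−6, 32) = √490 = 7√10.

7√10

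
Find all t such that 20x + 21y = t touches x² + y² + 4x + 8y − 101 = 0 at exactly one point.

t = −443 or t = 195

For a tangent, require d(centre, line) = r = 11.
|20·(−2) + 21·(−4) − t| / √841 = 11
|t − (−124)| = 11·29, so t = 195 or t = −443.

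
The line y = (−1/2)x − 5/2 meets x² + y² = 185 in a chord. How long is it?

12√5

Centre (0, 0), r² = 185. Perpendicular distance d from centre to line = |5| / √5 = 5/√5.
Half the chord is √(r² − d²) = √(180), so the full chord is 12√5.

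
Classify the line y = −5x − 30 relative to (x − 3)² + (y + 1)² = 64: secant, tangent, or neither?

neither

Substituting the line into the circle gives 26x² + 284x + 786 = 0.
Δ = 80656 − 81744 = −1088.
No real roots: the line does not meet the circle.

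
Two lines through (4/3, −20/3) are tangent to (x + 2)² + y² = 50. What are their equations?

x − y = 8 and x − 7y = 48

A line y − (−20/3) = m(x − (4/3)) is tangent when its distance from (−2, 0) is 5√2:
[m·(−10/3) − (20/3)]² = 50(m² + 1)
7m² − 8m + 1 = 0, so m = 1 or m = 1/7.
With m = 1: x − y = 8. With m = 1/7: x − 7y = 48.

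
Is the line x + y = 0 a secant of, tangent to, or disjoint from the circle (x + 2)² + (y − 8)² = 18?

d² = (1·(−2) + 1·8 − (0))²/2 = 18; r² = 18.
Since d² = r², the line is tangent.

tangent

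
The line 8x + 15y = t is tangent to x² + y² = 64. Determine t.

t = −136 or t = 136

For a tangent, require d(centre, line) = r = 8.
|8·0 + 15·0 − t| / √289 = 8
|t| = 8·17, so t = 136 or t = −136.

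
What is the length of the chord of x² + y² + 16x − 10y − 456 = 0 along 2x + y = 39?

The distance from (−8, 5) to the line is 50/√5, and r² = 545.
Chord = 2√(r² − d²) = 2·√(45) = 6√5.

6√5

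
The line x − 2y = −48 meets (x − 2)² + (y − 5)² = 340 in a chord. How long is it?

4√5

The distance from (2, 5) to the line is 40/√5, and r² = 340.
Chord = 2√(r² − d²) = 2·√(20) = 4√5.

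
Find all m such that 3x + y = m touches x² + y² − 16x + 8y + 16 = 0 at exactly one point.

Tangency holds when the distance from the centre (8, −4) to the line equals the radius 8:
|3·8 + 1·(−4) − m| / √10 = 8
|m − (20)| = 8√10.

m = 20 ± 8√10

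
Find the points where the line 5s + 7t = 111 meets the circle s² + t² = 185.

From the line, t = (111 − 5s)/7. Substituting:
74s² − 1110s + 3256 = 0  ⟹  s² − 15s + 44 = 0
s = 11 or s = 4, giving (11, 8) and (4, 13).

(4, 13) and (11, 8)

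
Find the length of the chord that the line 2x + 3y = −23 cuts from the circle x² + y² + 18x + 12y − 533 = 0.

The distance from (−9, −6) to the line is 13/√13, and r² = 650.
Half the chord is √(r² − d²) = √(637), so the full chord is 14√13.

14√13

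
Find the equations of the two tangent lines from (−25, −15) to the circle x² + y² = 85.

7x − 6y = −85 and 2x − 9y = 85

Write the tangent as mx − y + (−15 − m·(−25)) = 0 and set its distance from the centre to √85:
[m·(25) − (15)]² = 85(m² + 1)
54m² − 75m + 14 = 0, so m = 7/6 or m = 2/9.
With m = 7/6: 7x − 6y = −85. With m = 2/9: 2x − 9y = 85.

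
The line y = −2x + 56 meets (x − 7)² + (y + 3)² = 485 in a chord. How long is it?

The distance from (7, −3) to the line is 45/√5, and r² = 485.
Chord = 2√(r² − d²) = 2·√(80) = 8√5.

8√5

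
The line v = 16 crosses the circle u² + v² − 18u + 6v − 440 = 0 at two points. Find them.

(−4, 16) and (22, 16)

From the line, v = 16. Substituting:
u² − 18u − 88 = 0
u = 22 or u = −4, giving (22, 16) and (−4, 16).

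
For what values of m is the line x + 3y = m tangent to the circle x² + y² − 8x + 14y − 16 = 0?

The line touches the circle iff its distance from (4, −7) is 9:
|1·4 + 3·(−7) − m| / √10 = 9
|m − (−17)| = 9√10.

m = −17 ± 9√10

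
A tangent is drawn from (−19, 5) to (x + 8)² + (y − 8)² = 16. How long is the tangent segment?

With centre O = (−8, 8), |OP|² = 130 and r² = 16.
The tangent meets the radius at right angles, so tangent² = |PO|² − r² = 130 − 16 = 114.

√114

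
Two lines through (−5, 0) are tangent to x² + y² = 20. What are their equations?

2x − y = −10 and 2x + y = −10

Write the tangent as mx − y + (0 − m·(−5)) = 0 and set its distance from the centre to 2√5:
[m·(5) − (0)]² = 20(m² + 1)
m² − 4 = 0, so m = 2 or m = −2.
With m = 2: 2x − y = −10. With m = −2: 2x + y = −10.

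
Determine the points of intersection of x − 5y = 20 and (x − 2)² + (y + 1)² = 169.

Express y = (−20 + x)/5 and substitute into the circle:
26x² − 130x − 3900 = 0  ⟹  x² − 5x − 150 = 0
x = 15 or x = −10, giving (15, −1) and (−10, −6).

(−10, −6) and (15, −1)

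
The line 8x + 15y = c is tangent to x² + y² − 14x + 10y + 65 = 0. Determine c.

Tangency holds when the distance from the centre (7, −5) to the line equals the radius 3:
|8·7 + 15·(−5) − c| / √289 = 3
|c − (−19)| = 3·17, so c = 32 or c = −70.

c = −70 or c = 32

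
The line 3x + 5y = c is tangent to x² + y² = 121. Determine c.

For a tangent, require d(centre, line) = r = 11.
|3·0 + 5·0 − c| / √34 = 11
|c| = 11√34.

c = ±11√34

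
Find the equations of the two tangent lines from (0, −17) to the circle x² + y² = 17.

4x + y = −17 and 4x − y = 17

Let a tangent through (0, −17) have slope m. Its distance from (0, 0) must equal √17:
[m·(0) − (17)]² = 17(m² + 1)
m² − 16 = 0, so m = −4 or m = 4.
With m = −4: 4x + y = −17. With m = 4: 4x − y = 17.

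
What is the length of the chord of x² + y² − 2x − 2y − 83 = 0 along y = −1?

Substitute y = −1:
x² − 2x − 80 = 0
x = 10 or x = −8, giving (10, −1) and (−8, −1).
|(10, −1) − (−8, −1)| = √((18)² + (0)²) = 18.

18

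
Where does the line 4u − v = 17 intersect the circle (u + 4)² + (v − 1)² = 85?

Express v = 4u − 17 and substitute into the circle:
17u² − 136u + 255 = 0  ⟹  u² − 8u + 15 = 0
u = 5 or u = 3, giving (5, 3) and (3, −5).

(3, −5) and (5, 3)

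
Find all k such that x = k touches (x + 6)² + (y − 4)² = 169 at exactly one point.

k = −19 or k = 7

The line touches the circle iff its distance from (−6, 4) is 13:
|1·(−6) + 0·4 − k| / √1 = 13
|k − (−6)| = 13, so k = 7 or k = −19.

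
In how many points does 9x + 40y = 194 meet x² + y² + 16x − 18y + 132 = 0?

2

Substituting the line into the circle gives 1681x² + 28588x + 109156 = 0.
Discriminant = (28588)² − 4·1681·(109156) = 83308800 > 0.
Two real roots: the line is a secant.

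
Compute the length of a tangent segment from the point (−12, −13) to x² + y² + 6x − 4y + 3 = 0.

Centre (−3, 2), r² = 10. |PO|² = (−9)² + (−15)² = 306.
The tangent meets the radius at right angles, so tangent² = |PO|² − r² = 306 − 10 = 296.

2√74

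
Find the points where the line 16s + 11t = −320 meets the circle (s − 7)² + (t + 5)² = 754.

(−20, 0) and (2, −32)

Substitute t = (−320 − 16s)/11:
377s² + 6786s − 15080 = 0  ⟹  s² + 18s − 40 = 0
s = 2 or s = −20, giving (2, −32) and (−20, 0).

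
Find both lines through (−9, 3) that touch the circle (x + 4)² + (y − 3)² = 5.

x − 2y = −15 and x + 2y = −3

Let a tangent through (−9, 3) have slope m. Its distance from (−4, 3) must equal √5:
[m·(5) − (0)]² = 5(m² + 1)
4m² − 1 = 0, so m = 1/2 or m = −1/2.
With m = 1/2: x − 2y = −15. With m = −1/2: x + 2y = −3.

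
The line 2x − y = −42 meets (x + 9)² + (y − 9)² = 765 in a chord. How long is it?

24√5

Centre (−9, 9), r² = 765. Perpendicular distance d from centre to line = |15| / √5 = 15/√5.
Chord = 2√(r² − d²) = 2·√(720) = 24√5.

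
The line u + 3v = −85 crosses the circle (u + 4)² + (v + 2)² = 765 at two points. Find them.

Substitute v = (−85 − u)/3:
10u² + 230u − 500 = 0  ⟹  u² + 23u − 50 = 0
u = 2 or u = −25, giving (2, −29) and (−25, −20).

(−25, −20) and (2, −29)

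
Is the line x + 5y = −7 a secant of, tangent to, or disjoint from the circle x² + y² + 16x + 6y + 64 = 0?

disjoint

Substituting the line into the circle gives 26x² + 384x + 1439 = 0.
Discriminant = (384)² − 4·26·(1439) = −2200 < 0.
No real roots: the line does not meet the circle.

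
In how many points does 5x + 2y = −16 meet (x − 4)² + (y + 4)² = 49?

2

Substituting the line into the circle gives 29x² + 48x − 68 = 0.
Δ = 2304 − (−7888) = 10192.
Two real roots: the line is a secant.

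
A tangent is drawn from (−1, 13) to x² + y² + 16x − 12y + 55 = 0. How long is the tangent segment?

With centre O = (−8, 6), |OP|² = 98 and r² = 45.
By the tangent–radius right angle, tangent length = √(|PO|² − r²) = √53.

√53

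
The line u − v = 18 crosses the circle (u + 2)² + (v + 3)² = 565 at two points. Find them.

From the line, v = u − 18. Substituting:
2u² − 26u − 336 = 0  ⟹  u² − 13u − 168 = 0
u = 21 or u = −8, giving (21, 3) and (−8, −26).

(−8, −26) and (21, 3)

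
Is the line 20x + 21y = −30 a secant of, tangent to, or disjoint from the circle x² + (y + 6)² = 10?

disjoint

Substituting the line into the circle gives 841x² − 3840x + 4806 = 0.
Discriminant = (−3840)² − 4·841·(4806) = −1421784 < 0.
No real roots: the line does not meet the circle.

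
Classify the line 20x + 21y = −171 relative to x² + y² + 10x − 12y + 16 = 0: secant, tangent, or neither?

neither

d² = (20·(−5) + 21·6 − (−171))²/841 = 38809/841; r² = 45.
Since d² > r², the line lies outside the circle.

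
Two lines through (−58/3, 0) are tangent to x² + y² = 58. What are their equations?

3x + 7y = −58 and 3x − 7y = −58

A line y − (0) = m(x − (−58/3)) is tangent when its distance from (0, 0) is √58:
(58/3m − (0))² = 58(m² + 1)
49m² − 9 = 0, so m = −3/7 or m = 3/7.
With m = −3/7: 3x + 7y = −58. With m = 3/7: 3x − 7y = −58.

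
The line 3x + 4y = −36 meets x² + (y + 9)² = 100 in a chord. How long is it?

20

Substitute y = (−36 − 3x)/4:
25x² − 1600 = 0  ⟹  x² − 64 = 0
x = 8 or x = −8, giving (8, −15) and (−8, −3).
|(8, −15) − (−8, −3)| = √((16)² + (−12)²) = 20.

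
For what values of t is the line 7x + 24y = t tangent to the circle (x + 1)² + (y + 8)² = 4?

t = −249 or t = −149

Tangency holds when the distance from the centre (−1, −8) to the line equals the radius 2:
|7·(−1) + 24·(−8) − t| / √625 = 2
|t − (−199)| = 2·25, so t = −149 or t = −249.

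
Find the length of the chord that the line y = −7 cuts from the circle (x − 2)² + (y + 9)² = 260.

32

Centre (2, −9), r² = 260. Perpendicular distance d from centre to line = |−2| / √1 = 2.
Half the chord is √(r² − d²) = √(256), so the full chord is 32.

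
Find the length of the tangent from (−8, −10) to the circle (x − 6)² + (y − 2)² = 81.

√259

With centre O = (6, 2), |OP|² = 340 and r² = 81.
The tangent meets the radius at right angles, so tangent² = |PO|² − r² = 340 − 81 = 259.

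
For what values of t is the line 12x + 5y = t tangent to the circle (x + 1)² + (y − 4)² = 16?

The line touches the circle iff its distance from (−1, 4) is 4:
|12·(−1) + 5·4 − t| / √169 = 4
|t − (8)| = 4·13, so t = 60 or t = −44.

t = −44 or t = 60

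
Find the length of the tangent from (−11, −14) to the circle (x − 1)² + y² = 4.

The centre is (1, 0) and r = 2. The square of the distance from P to the centre is 144 + 196 = 340.
By the tangent–radius right angle, tangent length = √(|PO|² − r²) = √336 = 4√21.

4√21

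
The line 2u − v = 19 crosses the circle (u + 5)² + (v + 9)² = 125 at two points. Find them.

(0, −19) and (6, −7)

Express v = 2u − 19 and substitute into the circle:
5u² − 30u = 0  ⟹  u² − 6u = 0
u = 6 or u = 0, giving (6, −7) and (0, −19).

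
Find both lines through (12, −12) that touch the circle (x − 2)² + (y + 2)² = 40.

Let a tangent through (12, −12) have slope m. Its distance from (2, −2) must equal 2√10:
(−10m − (10))² = 40(m² + 1)
3m² + 10m + 3 = 0, so m = −3 or m = −1/3.
With m = −3: 3x + y = 24. With m = −1/3: x + 3y = −24.

3x + y = 24 and x + 3y = −24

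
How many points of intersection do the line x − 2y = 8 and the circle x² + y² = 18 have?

2

Centre (0, 0), r² = 18. Distance² from centre to line = (−8)²/5 = 64/5.
Since d² < r², the line cuts the circle twice.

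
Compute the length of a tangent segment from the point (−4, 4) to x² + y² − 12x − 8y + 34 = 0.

Centre (6, 4), r² = 18. |PO|² = (−10)² + (0)² = 100.
The tangent meets the radius at right angles, so tangent² = |PO|² − r² = 100 − 18 = 82.

√82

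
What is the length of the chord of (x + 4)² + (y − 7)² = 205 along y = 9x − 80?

√82

Express y = 9x − 80 and substitute into the circle:
82x² − 1558x + 7380 = 0  ⟹  x² − 19x + 90 = 0
x = 10 or x = 9, giving (10, 10) and (9, 1).
Chord length = distance between (10, 10) and (9, 1) = √82 = √82.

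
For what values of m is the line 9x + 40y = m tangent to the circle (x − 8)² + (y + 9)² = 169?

m = −821 or m = 245

Tangency holds when the distance from the centre (8, −9) to the line equals the radius 13:
|9·8 + 40·(−9) − m| / √1681 = 13
|m − (−288)| = 13·41, so m = 245 or m = −821.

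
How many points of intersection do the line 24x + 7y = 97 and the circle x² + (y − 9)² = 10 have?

2

d² = (24·0 + 7·9 − (97))²/625 = 1156/625; r² = 10.
Since d² < r², the line cuts the circle twice.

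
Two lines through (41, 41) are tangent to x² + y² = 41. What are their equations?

5x − 4y = 41 and 4x − 5y = −41

Write the tangent as mx − y + (41 − m·(41)) = 0 and set its distance from the centre to √41:
(−41m − (−41))² = 41(m² + 1)
20m² − 41m + 20 = 0, so m = 5/4 or m = 4/5.
With m = 5/4: 5x − 4y = 41. With m = 4/5: 4x − 5y = −41.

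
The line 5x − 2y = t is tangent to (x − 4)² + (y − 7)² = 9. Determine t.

The line touches the circle iff its distance from (4, 7) is 3:
|5·4 − 2·7 − t| / √29 = 3
|t − (6)| = 3√29.

t = 6 ± 3√29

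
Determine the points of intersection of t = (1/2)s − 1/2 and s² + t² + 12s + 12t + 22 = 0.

(−13, −7) and (−1, −1)

Substitute t = (−1 + s)/2:
5s² + 70s + 65 = 0  ⟹  s² + 14s + 13 = 0
s = −1 or s = −13, giving (−1, −1) and (−13, −7).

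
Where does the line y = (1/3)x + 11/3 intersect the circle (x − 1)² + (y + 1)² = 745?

(−26, −5) and (25, 12)

From the line, y = (11 + x)/3. Substituting:
10x² + 10x − 6500 = 0  ⟹  x² + x − 650 = 0
x = 25 or x = −26, giving (25, 12) and (−26, −5).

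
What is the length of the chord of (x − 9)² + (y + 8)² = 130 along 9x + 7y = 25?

The distance from (9, −8) to the line is 0/√130, and r² = 130.
Half the chord is √(r² − d²) = √(130), so the full chord is 2√130.

2√130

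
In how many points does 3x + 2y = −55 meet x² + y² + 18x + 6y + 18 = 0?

Centre (−9, −3), r² = 72. Distance² from centre to line = (22)²/13 = 484/13.
Since d² < r², the line cuts the circle twice.

2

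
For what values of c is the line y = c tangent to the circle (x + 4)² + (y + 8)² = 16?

c = −12 or c = −4

For a tangent, require d(centre, line) = r = 4.
|0·(−4) + 1·(−8) − c| / √1 = 4
|c − (−8)| = 4, so c = −4 or c = −12.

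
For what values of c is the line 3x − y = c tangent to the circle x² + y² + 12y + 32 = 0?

c = 6 ± 2√10

The line touches the circle iff its distance from (0, −6) is 2:
|3·0 − 1·(−6) − c| / √10 = 2
|c − (6)| = 2√10.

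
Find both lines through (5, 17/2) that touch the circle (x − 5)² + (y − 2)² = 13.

Let a tangent through (5, 17/2) have slope m. Its distance from (5, 2) must equal √13:
(0m − (−13/2))² = 13(m² + 1)
4m² − 9 = 0, so m = 3/2 or m = −3/2.
Through (5, 17/2) these give 3x − 2y = −2 and 3x + 2y = 32.

3x − 2y = −2 and 3x + 2y = 32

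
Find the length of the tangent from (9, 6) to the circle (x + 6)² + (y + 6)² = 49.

With centre O = (−6, −6), |OP|² = 369 and r² = 49.
The tangent meets the radius at right angles, so tangent² = |PO|² − r² = 369 − 49 = 320.

8√5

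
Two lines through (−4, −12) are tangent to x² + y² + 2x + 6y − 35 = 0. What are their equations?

A line y − (−12) = m(x − (−4)) is tangent when its distance from (−1, −3) is 3√5:
[m·(3) − (9)]² = 45(m² + 1)
2m² + 3m − 2 = 0, so m = 1/2 or m = −2.
Through (−4, −12) these give x − 2y = 20 and 2x + y = −20.

x − 2y = 20 and 2x + y = −20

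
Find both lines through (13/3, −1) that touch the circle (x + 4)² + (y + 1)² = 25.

Write the tangent as mx − y + (−1 − m·(13/3)) = 0 and set its distance from the centre to 5:
(−25/3m − (0))² = 25(m² + 1)
16m² − 9 = 0, so m = 3/4 or m = −3/4.
With m = 3/4: 3x − 4y = 17. With m = −3/4: 3x + 4y = 9.

3x − 4y = 17 and 3x + 4y = 9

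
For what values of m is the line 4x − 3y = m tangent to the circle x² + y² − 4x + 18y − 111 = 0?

The line touches the circle iff its distance from (2, −9) is 14:
|4·2 − 3·(−9) − m| / √25 = 14
|m − (35)| = 14·5, so m = 105 or m = −35.

m = −35 or m = 105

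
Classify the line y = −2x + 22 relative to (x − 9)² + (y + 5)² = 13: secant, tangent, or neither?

neither

Substituting the line into the circle gives 5x² − 126x + 797 = 0.
Δ = 15876 − 15940 = −64.
No real roots: the line does not meet the circle.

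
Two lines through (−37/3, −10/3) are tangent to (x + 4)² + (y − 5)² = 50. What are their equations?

x − 7y = 11 and 7x − y = −83

A line y − (−10/3) = m(x − (−37/3)) is tangent when its distance from (−4, 5) is 5√2:
[m·(25/3) − (25/3)]² = 50(m² + 1)
7m² − 50m + 7 = 0, so m = 1/7 or m = 7.
Through (−37/3, −10/3) these give x − 7y = 11 and 7x − y = −83.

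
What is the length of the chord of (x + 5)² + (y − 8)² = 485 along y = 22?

34

The distance from (−5, 8) to the line is 14, and r² = 485.
Chord = 2√(r² − d²) = 2·√(289) = 34.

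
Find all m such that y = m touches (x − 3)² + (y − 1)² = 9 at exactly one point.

m = −2 or m = 4

For a tangent, require d(centre, line) = r = 3.
|0·3 + 1·1 − m| / √1 = 3
|m − (1)| = 3, so m = 4 or m = −2.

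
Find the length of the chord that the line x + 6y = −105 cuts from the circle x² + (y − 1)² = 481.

Substitute y = (−105 − x)/6:
37x² + 222x − 4995 = 0  ⟹  x² + 6x − 135 = 0
x = 9 or x = −15, giving (9, −19) and (−15, −15).
Chord length = distance between (9, −19) and (−15, −15) = √592 = 4√37.

4√37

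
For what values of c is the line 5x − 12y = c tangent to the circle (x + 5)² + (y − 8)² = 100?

For a tangent, require d(centre, line) = r = 10.
|5·(−5) − 12·8 − c| / √169 = 10
|c − (−121)| = 10·13, so c = 9 or c = −251.

c = −251 or c = 9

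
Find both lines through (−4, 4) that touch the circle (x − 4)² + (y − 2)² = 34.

3x − 5y = −32 and 5x + 3y = −8

Let a tangent through (−4, 4) have slope m. Its distance from (4, 2) must equal √34:
(8m − (−2))² = 34(m² + 1)
15m² + 16m − 15 = 0, so m = 3/5 or m = −5/3.
With m = 3/5: 3x − 5y = −32. With m = −5/3: 5x + 3y = −8.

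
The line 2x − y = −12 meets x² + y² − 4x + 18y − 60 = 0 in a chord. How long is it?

Centre (2, −9), r² = 145. Perpendicular distance d from centre to line = |25| / √5 = 25/√5.
Half the chord is √(r² − d²) = √(20), so the full chord is 4√5.

4√5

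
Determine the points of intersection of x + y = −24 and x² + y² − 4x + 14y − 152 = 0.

Substitute y = −x − 24:
2x² + 30x + 88 = 0  ⟹  x² + 15x + 44 = 0
x = −4 or x = −11, giving (−4, −20) and (−11, −13).

(−11, −13) and (−4, −20)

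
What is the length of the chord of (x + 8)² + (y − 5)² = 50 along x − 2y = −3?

The distance from (−8, 5) to the line is 15/√5, and r² = 50.
Chord = 2√(r² − d²) = 2·√(5) = 2√5.

2√5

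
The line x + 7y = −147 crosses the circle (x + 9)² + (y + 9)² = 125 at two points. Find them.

From the line, y = (−147 − x)/7. Substituting:
50x² + 1050x + 4900 = 0  ⟹  x² + 21x + 98 = 0
x = −7 or x = −14, giving (−7, −20) and (−14, −19).

(−14, −19) and (−7, −20)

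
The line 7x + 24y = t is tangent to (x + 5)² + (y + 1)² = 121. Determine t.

t = −334 or t = 216

For a tangent, require d(centre, line) = r = 11.
|7·(−5) + 24·(−1) − t| / √625 = 11
|t − (−59)| = 11·25, so t = 216 or t = −334.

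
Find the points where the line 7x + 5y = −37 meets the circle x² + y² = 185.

(−11, 8) and (4, −13)

Substitute y = (−37 − 7x)/5:
74x² + 518x − 3256 = 0  ⟹  x² + 7x − 44 = 0
x = 4 or x = −11, giving (4, −13) and (−11, 8).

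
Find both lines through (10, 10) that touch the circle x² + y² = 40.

x − 3y = −20 and 3x − y = 20

A line y − (10) = m(x − (10)) is tangent when its distance from (0, 0) is 2√10:
(−10m − (−10))² = 40(m² + 1)
3m² − 10m + 3 = 0, so m = 1/3 or m = 3.
Through (10, 10) these give x − 3y = −20 and 3x − y = 20.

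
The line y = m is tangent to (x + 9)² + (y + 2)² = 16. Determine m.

The line touches the circle iff its distance from (−9, −2) is 4:
|0·(−9) + 1·(−2) − m| / √1 = 4
|m − (−2)| = 4, so m = 2 or m = −6.

m = −6 or m = 2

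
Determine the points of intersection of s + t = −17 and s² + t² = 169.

(−12, −5) and (−5, −12)

Substitute t = −s − 17:
2s² + 34s + 120 = 0  ⟹  s² + 17s + 60 = 0
s = −5 or s = −12, giving (−5, −12) and (−12, −5).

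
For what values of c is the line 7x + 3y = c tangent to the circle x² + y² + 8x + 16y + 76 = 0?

The line touches the circle iff its distance from (−4, −8) is 2:
|7·(−4) + 3·(−8) − c| / √58 = 2
|c − (−52)| = 2√58.

c = −52 ± 2√58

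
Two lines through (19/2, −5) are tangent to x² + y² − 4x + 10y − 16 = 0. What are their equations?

Let a tangent through (19/2, −5) have slope m. Its distance from (2, −5) must equal 3√5:
[m·(−15/2) − (0)]² = 45(m² + 1)
m² − 4 = 0, so m = −2 or m = 2.
Through (19/2, −5) these give 2x + y = 14 and 2x − y = 24.

2x + y = 14 and 2x − y = 24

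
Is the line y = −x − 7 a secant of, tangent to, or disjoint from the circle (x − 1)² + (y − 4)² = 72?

d² = (1·1 + 1·4 − (−7))²/2 = 72; r² = 72.
Since d² = r², the line is tangent.

tangent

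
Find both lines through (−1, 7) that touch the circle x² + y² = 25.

Write the tangent as mx − y + (7 − m·(−1)) = 0 and set its distance from the centre to 5:
(1m − (−7))² = 25(m² + 1)
12m² − 7m − 12 = 0, so m = −3/4 or m = 4/3.
Through (−1, 7) these give 3x + 4y = 25 and 4x − 3y = −25.

3x + 4y = 25 and 4x − 3y = −25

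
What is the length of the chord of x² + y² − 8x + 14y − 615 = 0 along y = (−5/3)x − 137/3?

From the line, y = (−137 − 5x)/3. Substituting:
34x² + 1088x + 7480 = 0  ⟹  x² + 32x + 220 = 0
x = −10 or x = −22, giving (−10, −29) and (−22, −9).
Chord length = distance between (−10, −29) and (−22, −9) = √544 = 4√34.

4√34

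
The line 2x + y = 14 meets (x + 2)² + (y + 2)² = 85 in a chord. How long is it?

2√5

The distance from (−2, −2) to the line is 20/√5, and r² = 85.
Half the chord is √(r² − d²) = √(5), so the full chord is 2√5.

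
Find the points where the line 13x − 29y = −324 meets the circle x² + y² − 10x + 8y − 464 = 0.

(−16, 4) and (13, 17)

Express y = (324 + 13x)/29 and substitute into the circle:
1010x² + 3030x − 210080 = 0  ⟹  x² + 3x − 208 = 0
x = 13 or x = −16, giving (13, 17) and (−16, 4).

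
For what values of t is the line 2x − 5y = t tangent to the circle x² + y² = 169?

t = ±13√29

For a tangent, require d(centre, line) = r = 13.
|2·0 − 5·0 − t| / √29 = 13
|t| = 13√29.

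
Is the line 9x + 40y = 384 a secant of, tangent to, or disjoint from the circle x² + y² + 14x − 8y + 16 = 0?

tangent

d² = (9·(−7) + 40·4 − (384))²/1681 = 49; r² = 49.
Since d² = r², the line is tangent.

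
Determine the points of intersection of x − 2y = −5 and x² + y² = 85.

(−9, −2) and (7, 6)

From the line, y = (5 + x)/2. Substituting:
5x² + 10x − 315 = 0  ⟹  x² + 2x − 63 = 0
x = 7 or x = −9, giving (7, 6) and (−9, −2).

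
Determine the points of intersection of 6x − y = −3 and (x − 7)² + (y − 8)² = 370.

From the line, y = 6x + 3. Substituting:
37x² − 74x − 296 = 0  ⟹  x² − 2x − 8 = 0
x = 4 or x = −2, giving (4, 27) and (−2, −9).

(−2, −9) and (4, 27)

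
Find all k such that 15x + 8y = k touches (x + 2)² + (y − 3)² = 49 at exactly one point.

For a tangent, require d(centre, line) = r = 7.
|15·(−2) + 8·3 − k| / √289 = 7
|k − (−6)| = 7·17, so k = 113 or k = −125.

k = −125 or k = 113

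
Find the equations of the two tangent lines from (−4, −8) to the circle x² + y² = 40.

x − 3y = 20 and 3x + y = −20

Write the tangent as mx − y + (−8 − m·(−4)) = 0 and set its distance from the centre to 2√10:
[m·(4) − (8)]² = 40(m² + 1)
3m² + 8m − 3 = 0, so m = 1/3 or m = −3.
Through (−4, −8) these give x − 3y = 20 and 3x + y = −20.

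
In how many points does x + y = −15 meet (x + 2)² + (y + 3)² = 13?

d² = (1·(−2) + 1·(−3) − (−15))²/2 = 50; r² = 13.
Since d² > r², the line lies outside the circle.

0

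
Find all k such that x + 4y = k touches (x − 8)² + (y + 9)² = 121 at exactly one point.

k = −28 ± 11√17

For a tangent, require d(centre, line) = r = 11.
|1·8 + 4·(−9) − k| / √17 = 11
|k − (−28)| = 11√17.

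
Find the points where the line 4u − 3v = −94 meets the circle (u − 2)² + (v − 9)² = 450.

(−19, 6) and (−1, 30)

Substitute v = (94 + 4u)/3:
25u² + 500u + 475 = 0  ⟹  u² + 20u + 19 = 0
u = −1 or u = −19, giving (−1, 30) and (−19, 6).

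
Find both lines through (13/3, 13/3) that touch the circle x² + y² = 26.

5x + y = 26 and x + 5y = 26

A line y − (13/3) = m(x − (13/3)) is tangent when its distance from (0, 0) is √26:
(−13/3m − (−13/3))² = 26(m² + 1)
5m² + 26m + 5 = 0, so m = −5 or m = −1/5.
With m = −5: 5x + y = 26. With m = −1/5: x + 5y = 26.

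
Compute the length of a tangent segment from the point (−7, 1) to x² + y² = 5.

3√5

Centre (0, 0), r² = 5. |PO|² = (−7)² + (1)² = 50.
By the tangent–radius right angle, tangent length = √(|PO|² − r²) = √45 = 3√5.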